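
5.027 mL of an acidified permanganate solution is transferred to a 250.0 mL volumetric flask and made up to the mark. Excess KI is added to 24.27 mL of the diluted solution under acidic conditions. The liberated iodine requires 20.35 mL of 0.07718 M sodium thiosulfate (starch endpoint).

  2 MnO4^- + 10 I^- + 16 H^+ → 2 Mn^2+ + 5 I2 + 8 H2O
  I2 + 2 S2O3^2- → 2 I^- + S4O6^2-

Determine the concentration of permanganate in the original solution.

0.6437 M

n(S2O3^2-) = 0.02035 × 0.07718 = 1.571 × 10^-3 mol
n(I2) = n(S2O3^2-)/2 = 7.853 × 10^-4 mol
From the 2:5 ratio, n(MnO4^-) in the aliquot = 2/5 × 7.853 × 10^-4 = 3.141 × 10^-4 mol
[MnO4^-]_dilute = 3.141 × 10^-4 / 0.02427 = 0.01294 mol/L
[MnO4^-]_original = 0.01294 × 250.0/5.027 = 0.6437 mol/L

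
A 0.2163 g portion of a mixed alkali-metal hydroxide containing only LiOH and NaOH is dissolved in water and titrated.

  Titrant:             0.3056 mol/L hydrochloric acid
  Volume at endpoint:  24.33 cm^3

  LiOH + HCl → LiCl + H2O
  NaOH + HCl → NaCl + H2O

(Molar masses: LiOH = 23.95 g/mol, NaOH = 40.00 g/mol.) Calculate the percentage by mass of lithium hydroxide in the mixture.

55.96 %

n(HCl) = 0.02433 × 0.3056 = 7.435 × 10^-3 mol
Let x = n(LiOH), y = n(NaOH).
Titrant: 1x + 1y = 7.435 × 10^-3;  mass: 23.95x + 40.00y = 0.2163
Solving, x = 5.054 × 10^-3 mol, y = 2.382 × 10^-3 mol
mass of LiOH = 5.054 × 10^-3 × 23.95 = 0.1210 g
% LiOH = 0.1210 / 0.2163 × 100 = 55.96 %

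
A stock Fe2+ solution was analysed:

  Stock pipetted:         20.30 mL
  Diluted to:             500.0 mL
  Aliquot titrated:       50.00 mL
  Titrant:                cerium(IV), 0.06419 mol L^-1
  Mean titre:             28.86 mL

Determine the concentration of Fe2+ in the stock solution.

0.9126 mol/L

Ce^4+ + Fe^2+ → Ce^3+ + Fe^3+
n(Ce4+) = 0.02886 × 0.06419 = 1.853 × 10^-3 mol
n(Fe2+) in the aliquot = 1.853 × 10^-3 mol (1:1 ratio)
[Fe2+]_dilute = 1.853 × 10^-3 / 0.05000 = 0.03705 mol/L
Dilution factor = 500.0 / 20.30 = 24.63
[Fe2+]_stock = 0.03705 × 24.63 = 0.9126 mol/L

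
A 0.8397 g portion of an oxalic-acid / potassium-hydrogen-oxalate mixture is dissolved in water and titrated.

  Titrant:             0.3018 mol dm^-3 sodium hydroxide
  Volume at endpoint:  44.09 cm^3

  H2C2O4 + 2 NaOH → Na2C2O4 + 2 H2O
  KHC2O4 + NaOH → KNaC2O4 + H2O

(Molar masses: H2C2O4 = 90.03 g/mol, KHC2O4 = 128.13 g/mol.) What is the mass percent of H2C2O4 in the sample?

n(NaOH) = 0.04409 × 0.3018 = 0.01331 mol
Let x = n(H2C2O4), y = n(KHC2O4).
Titrant: 2x + 1y = 0.01331;  mass: 90.03x + 128.13y = 0.8397
Solving, x = 5.205 × 10^-3 mol, y = 2.896 × 10^-3 mol
mass of H2C2O4 = 5.205 × 10^-3 × 90.03 = 0.4686 g
% H2C2O4 = 0.4686 / 0.8397 × 100 = 55.81 %

55.81 %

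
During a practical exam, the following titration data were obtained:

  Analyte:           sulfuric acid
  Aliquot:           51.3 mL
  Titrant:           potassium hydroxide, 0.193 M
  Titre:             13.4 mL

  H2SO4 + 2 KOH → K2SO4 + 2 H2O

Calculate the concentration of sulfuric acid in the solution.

0.0252 M

n(KOH) = 0.0134 L × 0.193 mol/L = 2.59 × 10^-3 mol
From the 1:2 mole ratio, n(H2SO4) = 1/2 × 2.59 × 10^-3 = 1.29 × 10^-3 mol
[H2SO4] = 1.29 × 10^-3 mol / 0.0513 L = 0.0252 mol/L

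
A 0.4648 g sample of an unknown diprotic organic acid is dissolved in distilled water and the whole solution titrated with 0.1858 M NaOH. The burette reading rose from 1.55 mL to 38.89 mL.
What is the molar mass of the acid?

134.0 g/mol

n(NaOH) = 0.03734 L × 0.1858 mol/L = 6.938 × 10^-3 mol
From the 1:2 ratio, n(H2A) = 1/2 × 6.938 × 10^-3 = 3.469 × 10^-3 mol
M = m / n = 0.4648 g / 3.469 × 10^-3 mol = 134.0 g/mol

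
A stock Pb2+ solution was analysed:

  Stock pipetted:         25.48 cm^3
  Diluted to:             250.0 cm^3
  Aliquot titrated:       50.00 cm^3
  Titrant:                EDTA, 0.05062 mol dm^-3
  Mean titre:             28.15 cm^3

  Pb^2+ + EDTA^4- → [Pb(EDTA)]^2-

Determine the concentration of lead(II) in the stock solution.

0.2796 mol/L

n(EDTA) = 0.02815 × 0.05062 = 1.425 × 10^-3 mol
n(Pb2+) in the aliquot = 1.425 × 10^-3 mol (1:1 ratio)
[Pb2+]_dilute = 1.425 × 10^-3 / 0.05000 = 0.02850 mol/L
Dilution factor = 250.0 / 25.48 = 9.812
[Pb2+]_stock = 0.02850 × 9.812 = 0.2796 mol/L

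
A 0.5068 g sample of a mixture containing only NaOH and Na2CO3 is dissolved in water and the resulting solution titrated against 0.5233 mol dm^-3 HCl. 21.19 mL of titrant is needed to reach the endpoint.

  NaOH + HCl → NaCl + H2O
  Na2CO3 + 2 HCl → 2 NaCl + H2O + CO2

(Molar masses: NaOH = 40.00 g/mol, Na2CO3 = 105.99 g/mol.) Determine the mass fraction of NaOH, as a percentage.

49.10 %

n(HCl) = 0.02119 × 0.5233 = 0.01109 mol
Let x = n(NaOH), y = n(Na2CO3).
Titrant: 1x + 2y = 0.01109;  mass: 40.00x + 105.99y = 0.5068
Solving, x = 6.221 × 10^-3 mol, y = 2.434 × 10^-3 mol
mass of NaOH = 6.221 × 10^-3 × 40.00 = 0.2489 g
% NaOH = 0.2489 / 0.5068 × 100 = 49.10 %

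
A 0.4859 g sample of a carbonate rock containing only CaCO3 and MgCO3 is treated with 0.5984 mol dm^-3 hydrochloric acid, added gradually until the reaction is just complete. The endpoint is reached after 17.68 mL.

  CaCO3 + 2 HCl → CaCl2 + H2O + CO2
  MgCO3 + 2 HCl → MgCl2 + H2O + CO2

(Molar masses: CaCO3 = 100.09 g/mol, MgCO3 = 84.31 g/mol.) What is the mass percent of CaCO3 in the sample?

n(HCl) = 0.01768 × 0.5984 = 0.01058 mol
Let x = n(CaCO3), y = n(MgCO3).
Titrant: 2x + 2y = 0.01058;  mass: 100.09x + 84.31y = 0.4859
Solving, x = 2.529 × 10^-3 mol, y = 2.761 × 10^-3 mol
mass of CaCO3 = 2.529 × 10^-3 × 100.09 = 0.2532 g
% CaCO3 = 0.2532 / 0.4859 × 100 = 52.10 %

52.10 %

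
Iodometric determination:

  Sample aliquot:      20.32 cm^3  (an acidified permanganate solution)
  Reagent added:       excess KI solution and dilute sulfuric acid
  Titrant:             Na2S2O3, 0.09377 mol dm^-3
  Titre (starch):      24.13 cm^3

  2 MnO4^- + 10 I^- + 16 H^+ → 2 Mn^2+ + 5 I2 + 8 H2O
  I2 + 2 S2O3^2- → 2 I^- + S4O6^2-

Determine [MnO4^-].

0.02227 mol/L

n(S2O3^2-) = 0.02413 × 0.09377 = 2.263 × 10^-3 mol
n(I2) = n(S2O3^2-)/2 = 1.131 × 10^-3 mol
From the 2:5 ratio, n(MnO4^-) in the aliquot = 2/5 × 1.131 × 10^-3 = 4.525 × 10^-4 mol
[MnO4^-] = 4.525 × 10^-4 / 0.02032 = 0.02227 mol/L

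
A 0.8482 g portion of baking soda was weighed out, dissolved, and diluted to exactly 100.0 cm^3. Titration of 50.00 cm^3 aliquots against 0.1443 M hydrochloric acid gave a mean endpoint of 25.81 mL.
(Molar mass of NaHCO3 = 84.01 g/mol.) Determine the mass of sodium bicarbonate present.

NaHCO3 + HCl → NaCl + H2O + CO2
n(HCl) per titration = 0.02581 × 0.1443 = 3.724 × 10^-3 mol
n(NaHCO3) in each aliquot = 3.724 × 10^-3 mol (1:1 ratio)
n(NaHCO3) in the whole flask = 3.724 × 10^-3 × 100.0/50.00 = 7.449 × 10^-3 mol
mass of NaHCO3 = 7.449 × 10^-3 × 84.01 = 0.6258 g

0.6258 g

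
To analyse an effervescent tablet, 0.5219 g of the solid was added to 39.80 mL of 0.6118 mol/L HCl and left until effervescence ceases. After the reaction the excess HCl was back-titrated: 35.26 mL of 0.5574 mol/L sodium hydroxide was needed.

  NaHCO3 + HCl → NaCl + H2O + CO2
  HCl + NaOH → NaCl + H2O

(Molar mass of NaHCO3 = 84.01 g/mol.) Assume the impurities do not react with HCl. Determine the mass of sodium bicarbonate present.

0.3945 g

n(HCl) added = 0.03980 × 0.6118 = 0.02435 mol
n(NaOH) used in back-titration = 0.03526 × 0.5574 = 0.01965 mol
n(HCl) left over = 0.01965 mol (1:1 ratio)
n(HCl) consumed by analyte = 0.02435 − 0.01965 = 4.696 × 10^-3 mol
n(NaHCO3) = 4.696 × 10^-3 mol (1:1 ratio)
mass of NaHCO3 = 4.696 × 10^-3 × 84.01 = 0.3945 g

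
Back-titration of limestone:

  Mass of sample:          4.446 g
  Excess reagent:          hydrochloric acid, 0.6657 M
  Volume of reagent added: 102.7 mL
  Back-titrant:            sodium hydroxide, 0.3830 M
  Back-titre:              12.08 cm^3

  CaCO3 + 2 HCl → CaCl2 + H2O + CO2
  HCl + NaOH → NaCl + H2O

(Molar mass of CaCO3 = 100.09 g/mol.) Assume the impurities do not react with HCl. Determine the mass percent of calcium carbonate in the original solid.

71.75 %

n(HCl) added = 0.1027 × 0.6657 = 0.06837 mol
n(NaOH) used in back-titration = 0.01208 × 0.3830 = 4.627 × 10^-3 mol
n(HCl) left over = 4.627 × 10^-3 mol (1:1 ratio)
n(HCl) consumed by analyte = 0.06837 − 4.627 × 10^-3 = 0.06374 mol
From the 1:2 ratio, n(CaCO3) = 1/2 × 0.06374 = 0.03187 mol
mass of CaCO3 = 0.03187 × 100.09 = 3.190 g
% CaCO3 = 3.190 / 4.446 × 100 = 71.75 %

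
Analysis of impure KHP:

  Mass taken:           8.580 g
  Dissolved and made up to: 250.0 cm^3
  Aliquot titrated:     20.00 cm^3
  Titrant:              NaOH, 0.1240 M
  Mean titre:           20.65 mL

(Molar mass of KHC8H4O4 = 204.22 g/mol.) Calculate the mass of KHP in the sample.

6.537 g

KHC8H4O4 + NaOH → KNaC8H4O4 + H2O
n(NaOH) per titration = 0.02065 × 0.1240 = 2.561 × 10^-3 mol
n(KHC8H4O4) in each aliquot = 2.561 × 10^-3 mol (1:1 ratio)
n(KHC8H4O4) in the whole flask = 2.561 × 10^-3 × 250.0/20.00 = 0.03201 mol
mass of KHC8H4O4 = 0.03201 × 204.22 = 6.537 g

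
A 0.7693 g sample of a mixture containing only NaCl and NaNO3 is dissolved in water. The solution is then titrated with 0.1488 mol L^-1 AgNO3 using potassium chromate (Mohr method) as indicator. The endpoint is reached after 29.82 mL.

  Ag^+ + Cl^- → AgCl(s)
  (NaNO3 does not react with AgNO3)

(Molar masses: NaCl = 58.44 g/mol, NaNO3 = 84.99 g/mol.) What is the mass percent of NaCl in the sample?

33.71 %

n(AgNO3) = 0.02982 × 0.1488 = 4.437 × 10^-3 mol
Let x = n(NaCl), y = n(NaNO3).
Titrant: 1x = 4.437 × 10^-3;  mass: 58.44x + 84.99y = 0.7693
Solving, x = 4.437 × 10^-3 mol, y = 6.001 × 10^-3 mol
mass of NaCl = 4.437 × 10^-3 × 58.44 = 0.2593 g
% NaCl = 0.2593 / 0.7693 × 100 = 33.71 %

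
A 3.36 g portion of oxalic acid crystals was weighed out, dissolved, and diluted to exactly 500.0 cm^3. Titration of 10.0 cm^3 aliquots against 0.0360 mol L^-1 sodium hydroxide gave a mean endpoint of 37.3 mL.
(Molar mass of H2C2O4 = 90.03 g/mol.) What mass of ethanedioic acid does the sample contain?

H2C2O4 + 2 NaOH → Na2C2O4 + 2 H2O
n(NaOH) per titration = 0.0373 × 0.0360 = 1.34 × 10^-3 mol
From the 1:2 ratio, n(H2C2O4) in each aliquot = 1/2 × 1.34 × 10^-3 = 6.71 × 10^-4 mol
n(H2C2O4) in the whole flask = 6.71 × 10^-4 × 500.0/10.0 = 0.0336 mol
mass of H2C2O4 = 0.0336 × 90.03 = 3.02 g

3.02 g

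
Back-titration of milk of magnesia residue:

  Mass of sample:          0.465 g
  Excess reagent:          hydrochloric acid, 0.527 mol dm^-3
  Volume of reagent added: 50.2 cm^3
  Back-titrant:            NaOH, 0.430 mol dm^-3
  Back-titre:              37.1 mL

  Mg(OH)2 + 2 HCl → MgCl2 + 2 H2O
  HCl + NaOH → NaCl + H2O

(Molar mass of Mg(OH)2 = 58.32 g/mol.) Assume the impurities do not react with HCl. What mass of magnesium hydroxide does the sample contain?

n(HCl) added = 0.0502 × 0.527 = 0.0265 mol
n(NaOH) used in back-titration = 0.0371 × 0.430 = 0.0160 mol
n(HCl) left over = 0.0160 mol (1:1 ratio)
n(HCl) consumed by analyte = 0.0265 − 0.0160 = 0.0105 mol
From the 1:2 ratio, n(Mg(OH)2) = 1/2 × 0.0105 = 5.25 × 10^-3 mol
mass of Mg(OH)2 = 5.25 × 10^-3 × 58.32 = 0.306 g

0.306 g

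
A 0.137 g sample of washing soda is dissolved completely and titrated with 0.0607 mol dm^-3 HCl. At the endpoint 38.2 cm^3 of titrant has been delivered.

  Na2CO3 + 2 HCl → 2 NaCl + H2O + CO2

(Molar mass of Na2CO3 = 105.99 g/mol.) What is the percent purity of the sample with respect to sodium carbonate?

89.7 %

n(HCl) = 0.0382 L × 0.0607 mol/L = 2.32 × 10^-3 mol
From the 1:2 ratio, n(Na2CO3) = 1/2 × 2.32 × 10^-3 = 1.16 × 10^-3 mol
mass of Na2CO3 = 1.16 × 10^-3 × 105.99 g/mol = 0.123 g
% Na2CO3 = 0.123 / 0.137 × 100 = 89.7 %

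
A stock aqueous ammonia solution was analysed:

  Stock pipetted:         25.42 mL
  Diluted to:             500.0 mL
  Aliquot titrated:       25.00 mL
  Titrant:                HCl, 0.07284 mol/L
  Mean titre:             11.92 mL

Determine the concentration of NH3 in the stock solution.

0.6831 mol/L

NH3 + HCl → NH4Cl
n(HCl) = 0.01192 × 0.07284 = 8.683 × 10^-4 mol
n(NH3) in the aliquot = 8.683 × 10^-4 mol (1:1 ratio)
[NH3]_dilute = 8.683 × 10^-4 / 0.02500 = 0.03473 mol/L
Dilution factor = 500.0 / 25.42 = 19.67
[NH3]_stock = 0.03473 × 19.67 = 0.6831 mol/L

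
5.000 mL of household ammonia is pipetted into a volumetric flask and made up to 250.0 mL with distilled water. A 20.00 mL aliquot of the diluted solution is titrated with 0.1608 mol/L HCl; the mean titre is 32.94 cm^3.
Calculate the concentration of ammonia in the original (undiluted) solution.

13.24 mol/L

NH3 + HCl → NH4Cl
n(HCl) = 0.03294 × 0.1608 = 5.297 × 10^-3 mol
n(NH3) in the aliquot = 5.297 × 10^-3 mol (1:1 ratio)
[NH3]_dilute = 5.297 × 10^-3 / 0.02000 = 0.2648 mol/L
Dilution factor = 250.0 / 5.000 = 50.00
[NH3]_stock = 0.2648 × 50.00 = 13.24 mol/L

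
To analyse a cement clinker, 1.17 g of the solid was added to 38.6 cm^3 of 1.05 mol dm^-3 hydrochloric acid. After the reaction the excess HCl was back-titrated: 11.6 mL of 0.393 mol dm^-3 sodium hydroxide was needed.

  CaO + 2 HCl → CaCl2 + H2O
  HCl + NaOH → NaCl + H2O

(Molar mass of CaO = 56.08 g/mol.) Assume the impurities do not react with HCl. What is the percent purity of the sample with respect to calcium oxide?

n(HCl) added = 0.0386 × 1.05 = 0.0405 mol
n(NaOH) used in back-titration = 0.0116 × 0.393 = 4.56 × 10^-3 mol
n(HCl) left over = 4.56 × 10^-3 mol (1:1 ratio)
n(HCl) consumed by analyte = 0.0405 − 4.56 × 10^-3 = 0.0360 mol
From the 1:2 ratio, n(CaO) = 1/2 × 0.0360 = 0.0180 mol
mass of CaO = 0.0180 × 56.08 = 1.01 g
% CaO = 1.01 / 1.17 × 100 = 86.2 %

86.2 %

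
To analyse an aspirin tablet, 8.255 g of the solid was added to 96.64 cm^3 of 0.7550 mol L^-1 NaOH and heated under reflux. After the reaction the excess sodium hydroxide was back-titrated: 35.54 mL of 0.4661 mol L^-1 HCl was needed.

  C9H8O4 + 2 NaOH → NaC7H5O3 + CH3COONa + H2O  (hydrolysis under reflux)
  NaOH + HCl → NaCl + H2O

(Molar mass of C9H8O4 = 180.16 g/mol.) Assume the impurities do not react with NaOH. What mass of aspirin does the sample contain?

5.080 g

n(NaOH) added = 0.09664 × 0.7550 = 0.07296 mol
n(HCl) used in back-titration = 0.03554 × 0.4661 = 0.01657 mol
n(NaOH) left over = 0.01657 mol (1:1 ratio)
n(NaOH) consumed by analyte = 0.07296 − 0.01657 = 0.05640 mol
From the 1:2 ratio, n(C9H8O4) = 1/2 × 0.05640 = 0.02820 mol
mass of C9H8O4 = 0.02820 × 180.16 = 5.080 g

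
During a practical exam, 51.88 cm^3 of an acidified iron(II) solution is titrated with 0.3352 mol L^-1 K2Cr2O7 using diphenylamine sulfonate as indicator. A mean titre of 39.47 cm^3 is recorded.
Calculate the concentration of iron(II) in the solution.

Cr2O7^2- + 6 Fe^2+ + 14 H^+ → 2 Cr^3+ + 6 Fe^3+ + 7 H2O
n(K2Cr2O7) = 0.03947 L × 0.3352 mol/L = 0.01323 mol
From the 6:1 mole ratio, n(Fe2+) = 6/1 × 0.01323 = 0.07938 mol
[Fe2+] = 0.07938 mol / 0.05188 L = 1.530 mol/L

1.530 mol/L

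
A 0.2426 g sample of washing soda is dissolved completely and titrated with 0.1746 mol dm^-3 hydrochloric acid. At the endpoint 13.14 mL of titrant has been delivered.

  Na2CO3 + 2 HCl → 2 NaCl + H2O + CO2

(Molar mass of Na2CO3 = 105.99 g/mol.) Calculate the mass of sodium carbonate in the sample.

n(HCl) = 0.01314 L × 0.1746 mol/L = 2.294 × 10^-3 mol
From the 1:2 ratio, n(Na2CO3) = 1/2 × 2.294 × 10^-3 = 1.147 × 10^-3 mol
mass of Na2CO3 = 1.147 × 10^-3 × 105.99 g/mol = 0.1216 g

0.1216 g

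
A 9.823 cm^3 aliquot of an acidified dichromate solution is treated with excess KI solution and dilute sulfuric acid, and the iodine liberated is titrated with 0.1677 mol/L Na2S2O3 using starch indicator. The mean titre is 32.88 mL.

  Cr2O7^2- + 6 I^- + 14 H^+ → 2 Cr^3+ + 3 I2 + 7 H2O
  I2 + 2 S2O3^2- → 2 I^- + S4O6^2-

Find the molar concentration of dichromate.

0.09356 mol/L

n(S2O3^2-) = 0.03288 × 0.1677 = 5.514 × 10^-3 mol
n(I2) = n(S2O3^2-)/2 = 2.757 × 10^-3 mol
From the 1:3 ratio, n(Cr2O7^2-) in the aliquot = 1/3 × 2.757 × 10^-3 = 9.190 × 10^-4 mol
[Cr2O7^2-] = 9.190 × 10^-4 / 0.009823 = 0.09356 mol/L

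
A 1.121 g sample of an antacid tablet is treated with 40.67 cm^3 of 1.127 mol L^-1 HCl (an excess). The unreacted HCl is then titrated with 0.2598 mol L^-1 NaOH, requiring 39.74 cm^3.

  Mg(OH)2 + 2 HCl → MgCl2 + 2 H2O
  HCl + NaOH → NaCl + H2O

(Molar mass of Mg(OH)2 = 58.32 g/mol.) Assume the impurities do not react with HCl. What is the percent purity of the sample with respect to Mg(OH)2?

92.37 %

n(HCl) added = 0.04067 × 1.127 = 0.04584 mol
n(NaOH) used in back-titration = 0.03974 × 0.2598 = 0.01032 mol
n(HCl) left over = 0.01032 mol (1:1 ratio)
n(HCl) consumed by analyte = 0.04584 − 0.01032 = 0.03551 mol
From the 1:2 ratio, n(Mg(OH)2) = 1/2 × 0.03551 = 0.01776 mol
mass of Mg(OH)2 = 0.01776 × 58.32 = 1.035 g
% Mg(OH)2 = 1.035 / 1.121 × 100 = 92.37 %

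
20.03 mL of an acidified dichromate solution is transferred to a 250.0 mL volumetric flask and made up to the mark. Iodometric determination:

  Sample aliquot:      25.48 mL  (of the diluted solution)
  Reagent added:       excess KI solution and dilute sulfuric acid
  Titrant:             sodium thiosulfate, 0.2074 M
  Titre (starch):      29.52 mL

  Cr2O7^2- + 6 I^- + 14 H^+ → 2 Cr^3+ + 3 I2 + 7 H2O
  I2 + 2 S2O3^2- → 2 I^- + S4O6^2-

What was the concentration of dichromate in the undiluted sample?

0.4998 M

n(S2O3^2-) = 0.02952 × 0.2074 = 6.122 × 10^-3 mol
n(I2) = n(S2O3^2-)/2 = 3.061 × 10^-3 mol
From the 1:3 ratio, n(Cr2O7^2-) in the aliquot = 1/3 × 3.061 × 10^-3 = 1.020 × 10^-3 mol
[Cr2O7^2-]_dilute = 1.020 × 10^-3 / 0.02548 = 0.04005 mol/L
[Cr2O7^2-]_original = 0.04005 × 250.0/20.03 = 0.4998 mol/L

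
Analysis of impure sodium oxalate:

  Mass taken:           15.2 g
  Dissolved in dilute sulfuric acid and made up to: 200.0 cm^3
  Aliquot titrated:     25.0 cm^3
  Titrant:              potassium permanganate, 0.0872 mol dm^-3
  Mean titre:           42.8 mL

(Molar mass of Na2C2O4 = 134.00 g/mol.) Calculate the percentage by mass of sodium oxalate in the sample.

65.8 %

2 MnO4^- + 5 C2O4^2- + 16 H^+ → 2 Mn^2+ + 10 CO2 + 8 H2O
n(KMnO4) per titration = 0.0428 × 0.0872 = 3.73 × 10^-3 mol
From the 5:2 ratio, n(Na2C2O4) in each aliquot = 5/2 × 3.73 × 10^-3 = 9.33 × 10^-3 mol
n(Na2C2O4) in the whole flask = 9.33 × 10^-3 × 200.0/25.0 = 0.0746 mol
mass of Na2C2O4 = 0.0746 × 134.00 = 10.0 g
% Na2C2O4 = 10.0 / 15.2 × 100 = 65.8 %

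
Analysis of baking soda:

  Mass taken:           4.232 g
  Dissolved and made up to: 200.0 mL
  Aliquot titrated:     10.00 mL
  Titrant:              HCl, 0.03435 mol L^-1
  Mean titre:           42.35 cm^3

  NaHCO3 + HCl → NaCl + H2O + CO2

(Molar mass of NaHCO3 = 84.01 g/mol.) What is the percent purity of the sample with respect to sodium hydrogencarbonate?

57.76 %

n(HCl) per titration = 0.04235 × 0.03435 = 1.455 × 10^-3 mol
n(NaHCO3) in each aliquot = 1.455 × 10^-3 mol (1:1 ratio)
n(NaHCO3) in the whole flask = 1.455 × 10^-3 × 200.0/10.00 = 0.02909 mol
mass of NaHCO3 = 0.02909 × 84.01 = 2.444 g
% NaHCO3 = 2.444 / 4.232 × 100 = 57.76 %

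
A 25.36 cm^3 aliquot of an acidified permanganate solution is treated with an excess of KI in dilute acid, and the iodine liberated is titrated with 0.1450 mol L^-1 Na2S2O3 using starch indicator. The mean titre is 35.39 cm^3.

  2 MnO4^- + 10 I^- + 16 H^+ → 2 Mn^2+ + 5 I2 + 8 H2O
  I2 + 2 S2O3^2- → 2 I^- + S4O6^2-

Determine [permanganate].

n(S2O3^2-) = 0.03539 × 0.1450 = 5.132 × 10^-3 mol
n(I2) = n(S2O3^2-)/2 = 2.566 × 10^-3 mol
From the 2:5 ratio, n(MnO4^-) in the aliquot = 2/5 × 2.566 × 10^-3 = 1.026 × 10^-3 mol
[MnO4^-] = 1.026 × 10^-3 / 0.02536 = 0.04047 mol/L

0.04047 mol/L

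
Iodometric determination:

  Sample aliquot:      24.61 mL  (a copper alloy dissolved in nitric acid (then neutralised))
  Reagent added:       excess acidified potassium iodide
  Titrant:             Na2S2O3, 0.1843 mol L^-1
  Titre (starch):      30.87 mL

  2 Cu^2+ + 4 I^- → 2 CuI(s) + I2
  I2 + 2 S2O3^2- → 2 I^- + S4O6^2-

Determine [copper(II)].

n(S2O3^2-) = 0.03087 × 0.1843 = 5.689 × 10^-3 mol
n(I2) = n(S2O3^2-)/2 = 2.845 × 10^-3 mol
From the 2:1 ratio, n(Cu2+) in the aliquot = 2/1 × 2.845 × 10^-3 = 5.689 × 10^-3 mol
[Cu2+] = 5.689 × 10^-3 / 0.02461 = 0.2312 mol/L

0.2312 mol/L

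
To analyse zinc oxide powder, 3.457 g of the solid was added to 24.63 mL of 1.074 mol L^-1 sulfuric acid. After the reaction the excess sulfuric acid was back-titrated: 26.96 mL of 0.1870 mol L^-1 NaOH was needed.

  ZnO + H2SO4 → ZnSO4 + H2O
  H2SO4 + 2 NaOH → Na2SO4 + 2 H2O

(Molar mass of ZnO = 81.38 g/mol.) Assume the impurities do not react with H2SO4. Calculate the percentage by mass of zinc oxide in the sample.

56.34 %

n(H2SO4) added = 0.02463 × 1.074 = 0.02645 mol
n(NaOH) used in back-titration = 0.02696 × 0.1870 = 5.042 × 10^-3 mol
From the 1:2 ratio, n(H2SO4) left over = 1/2 × 5.042 × 10^-3 = 2.521 × 10^-3 mol
n(H2SO4) consumed by analyte = 0.02645 − 2.521 × 10^-3 = 0.02393 mol
n(ZnO) = 0.02393 mol (1:1 ratio)
mass of ZnO = 0.02393 × 81.38 = 1.948 g
% ZnO = 1.948 / 3.457 × 100 = 56.34 %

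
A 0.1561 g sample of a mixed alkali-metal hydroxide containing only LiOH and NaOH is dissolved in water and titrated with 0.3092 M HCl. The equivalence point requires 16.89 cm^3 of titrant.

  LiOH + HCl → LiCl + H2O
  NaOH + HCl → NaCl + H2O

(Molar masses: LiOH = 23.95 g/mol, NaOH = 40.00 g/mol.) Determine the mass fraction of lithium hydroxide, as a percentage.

n(HCl) = 0.01689 × 0.3092 = 5.222 × 10^-3 mol
Let x = n(LiOH), y = n(NaOH).
Titrant: 1x + 1y = 5.222 × 10^-3;  mass: 23.95x + 40.00y = 0.1561
Solving, x = 3.289 × 10^-3 mol, y = 1.933 × 10^-3 mol
mass of LiOH = 3.289 × 10^-3 × 23.95 = 0.07878 g
% LiOH = 0.07878 / 0.1561 × 100 = 50.47 %

50.47 %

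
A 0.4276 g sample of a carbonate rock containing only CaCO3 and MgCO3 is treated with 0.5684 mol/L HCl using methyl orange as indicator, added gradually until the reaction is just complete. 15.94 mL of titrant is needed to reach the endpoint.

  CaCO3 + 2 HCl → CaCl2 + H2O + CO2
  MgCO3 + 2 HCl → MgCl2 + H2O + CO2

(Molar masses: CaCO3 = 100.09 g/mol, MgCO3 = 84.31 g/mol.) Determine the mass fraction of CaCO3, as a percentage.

n(HCl) = 0.01594 × 0.5684 = 9.060 × 10^-3 mol
Let x = n(CaCO3), y = n(MgCO3).
Titrant: 2x + 2y = 9.060 × 10^-3;  mass: 100.09x + 84.31y = 0.4276
Solving, x = 2.894 × 10^-3 mol, y = 1.636 × 10^-3 mol
mass of CaCO3 = 2.894 × 10^-3 × 100.09 = 0.2896 g
% CaCO3 = 0.2896 / 0.4276 × 100 = 67.73 %

67.73 %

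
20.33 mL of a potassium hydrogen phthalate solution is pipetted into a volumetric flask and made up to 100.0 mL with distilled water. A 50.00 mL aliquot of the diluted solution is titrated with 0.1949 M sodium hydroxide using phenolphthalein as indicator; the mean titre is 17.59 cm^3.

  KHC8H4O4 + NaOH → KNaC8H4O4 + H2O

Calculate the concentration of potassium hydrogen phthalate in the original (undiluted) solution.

0.3373 M

n(NaOH) = 0.01759 × 0.1949 = 3.428 × 10^-3 mol
n(KHC8H4O4) in the aliquot = 3.428 × 10^-3 mol (1:1 ratio)
[KHC8H4O4]_dilute = 3.428 × 10^-3 / 0.05000 = 0.06857 mol/L
Dilution factor = 100.0 / 20.33 = 4.919
[KHC8H4O4]_stock = 0.06857 × 4.919 = 0.3373 mol/L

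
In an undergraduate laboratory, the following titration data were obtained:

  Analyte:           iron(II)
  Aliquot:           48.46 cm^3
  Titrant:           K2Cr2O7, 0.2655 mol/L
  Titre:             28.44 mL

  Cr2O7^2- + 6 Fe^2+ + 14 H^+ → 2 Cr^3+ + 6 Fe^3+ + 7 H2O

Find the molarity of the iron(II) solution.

n(K2Cr2O7) = 0.02844 L × 0.2655 mol/L = 7.551 × 10^-3 mol
From the 6:1 mole ratio, n(Fe2+) = 6/1 × 7.551 × 10^-3 = 0.04530 mol
[Fe2+] = 0.04530 mol / 0.04846 L = 0.9349 mol/L

0.9349 mol/L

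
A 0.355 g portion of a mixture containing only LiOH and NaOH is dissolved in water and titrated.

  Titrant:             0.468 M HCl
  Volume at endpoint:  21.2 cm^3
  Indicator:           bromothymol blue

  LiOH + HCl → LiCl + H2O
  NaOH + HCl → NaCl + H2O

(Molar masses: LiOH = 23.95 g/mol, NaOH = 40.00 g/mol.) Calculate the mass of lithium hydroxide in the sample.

0.0625 g

n(HCl) = 0.0212 × 0.468 = 9.92 × 10^-3 mol
Let x = n(LiOH), y = n(NaOH).
Titrant: 1x + 1y = 9.92 × 10^-3;  mass: 23.95x + 40.00y = 0.355
Solving, x = 2.61 × 10^-3 mol, y = 7.31 × 10^-3 mol
mass of LiOH = 2.61 × 10^-3 × 23.95 = 0.0625 g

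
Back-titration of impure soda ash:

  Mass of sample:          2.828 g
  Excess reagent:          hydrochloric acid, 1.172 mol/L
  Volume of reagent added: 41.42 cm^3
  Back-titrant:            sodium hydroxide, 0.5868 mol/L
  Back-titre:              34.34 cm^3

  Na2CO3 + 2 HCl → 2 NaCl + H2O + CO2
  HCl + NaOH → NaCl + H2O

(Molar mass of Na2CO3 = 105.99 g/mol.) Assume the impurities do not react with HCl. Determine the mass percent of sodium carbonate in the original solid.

n(HCl) added = 0.04142 × 1.172 = 0.04854 mol
n(NaOH) used in back-titration = 0.03434 × 0.5868 = 0.02015 mol
n(HCl) left over = 0.02015 mol (1:1 ratio)
n(HCl) consumed by analyte = 0.04854 − 0.02015 = 0.02839 mol
From the 1:2 ratio, n(Na2CO3) = 1/2 × 0.02839 = 0.01420 mol
mass of Na2CO3 = 0.01420 × 105.99 = 1.505 g
% Na2CO3 = 1.505 / 2.828 × 100 = 53.21 %

53.21 %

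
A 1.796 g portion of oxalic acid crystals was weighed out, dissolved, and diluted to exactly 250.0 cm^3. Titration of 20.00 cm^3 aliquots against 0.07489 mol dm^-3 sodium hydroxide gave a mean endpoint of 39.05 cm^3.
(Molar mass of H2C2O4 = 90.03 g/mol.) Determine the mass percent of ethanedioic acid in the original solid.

91.62 %

H2C2O4 + 2 NaOH → Na2C2O4 + 2 H2O
n(NaOH) per titration = 0.03905 × 0.07489 = 2.924 × 10^-3 mol
From the 1:2 ratio, n(H2C2O4) in each aliquot = 1/2 × 2.924 × 10^-3 = 1.462 × 10^-3 mol
n(H2C2O4) in the whole flask = 1.462 × 10^-3 × 250.0/20.00 = 0.01828 mol
mass of H2C2O4 = 0.01828 × 90.03 = 1.646 g
% H2C2O4 = 1.646 / 1.796 × 100 = 91.62 %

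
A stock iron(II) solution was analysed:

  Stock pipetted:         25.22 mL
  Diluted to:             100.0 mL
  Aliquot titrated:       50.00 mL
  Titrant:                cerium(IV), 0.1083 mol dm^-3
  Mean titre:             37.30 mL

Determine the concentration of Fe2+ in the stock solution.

0.3203 mol/L

Ce^4+ + Fe^2+ → Ce^3+ + Fe^3+
n(Ce4+) = 0.03730 × 0.1083 = 4.040 × 10^-3 mol
n(Fe2+) in the aliquot = 4.040 × 10^-3 mol (1:1 ratio)
[Fe2+]_dilute = 4.040 × 10^-3 / 0.05000 = 0.08079 mol/L
Dilution factor = 100.0 / 25.22 = 3.965
[Fe2+]_stock = 0.08079 × 3.965 = 0.3203 mol/L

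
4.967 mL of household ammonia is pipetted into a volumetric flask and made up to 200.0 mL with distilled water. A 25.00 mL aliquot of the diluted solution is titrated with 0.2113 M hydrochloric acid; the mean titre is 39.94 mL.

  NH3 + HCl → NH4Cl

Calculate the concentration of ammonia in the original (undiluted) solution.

n(HCl) = 0.03994 × 0.2113 = 8.439 × 10^-3 mol
n(NH3) in the aliquot = 8.439 × 10^-3 mol (1:1 ratio)
[NH3]_dilute = 8.439 × 10^-3 / 0.02500 = 0.3376 mol/L
Dilution factor = 200.0 / 4.967 = 40.27
[NH3]_stock = 0.3376 × 40.27 = 13.59 mol/L

13.59 M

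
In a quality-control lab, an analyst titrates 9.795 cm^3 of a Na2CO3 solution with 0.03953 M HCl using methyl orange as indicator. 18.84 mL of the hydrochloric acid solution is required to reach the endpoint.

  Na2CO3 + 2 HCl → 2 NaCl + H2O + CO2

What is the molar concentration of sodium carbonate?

0.03802 M

n(HCl) = 0.01884 L × 0.03953 mol/L = 7.447 × 10^-4 mol
From the 1:2 mole ratio, n(Na2CO3) = 1/2 × 7.447 × 10^-4 = 3.724 × 10^-4 mol
[Na2CO3] = 3.724 × 10^-4 mol / 0.009795 L = 0.03802 mol/L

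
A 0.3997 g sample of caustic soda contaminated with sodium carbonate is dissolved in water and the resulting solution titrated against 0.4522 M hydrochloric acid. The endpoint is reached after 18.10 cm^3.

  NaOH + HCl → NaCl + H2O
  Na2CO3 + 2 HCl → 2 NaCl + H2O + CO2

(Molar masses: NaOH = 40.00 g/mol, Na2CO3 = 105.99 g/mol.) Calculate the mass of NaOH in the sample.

0.1048 g

n(HCl) = 0.01810 × 0.4522 = 8.185 × 10^-3 mol
Let x = n(NaOH), y = n(Na2CO3).
Titrant: 1x + 2y = 8.185 × 10^-3;  mass: 40.00x + 105.99y = 0.3997
Solving, x = 2.621 × 10^-3 mol, y = 2.782 × 10^-3 mol
mass of NaOH = 2.621 × 10^-3 × 40.00 = 0.1048 g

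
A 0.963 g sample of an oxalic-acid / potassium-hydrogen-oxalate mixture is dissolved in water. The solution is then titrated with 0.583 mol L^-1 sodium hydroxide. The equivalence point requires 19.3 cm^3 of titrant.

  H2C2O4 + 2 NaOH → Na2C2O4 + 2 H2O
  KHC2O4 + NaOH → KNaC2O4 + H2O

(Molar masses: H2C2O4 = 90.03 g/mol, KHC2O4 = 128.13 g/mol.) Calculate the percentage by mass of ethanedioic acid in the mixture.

n(NaOH) = 0.0193 × 0.583 = 0.0113 mol
Let x = n(H2C2O4), y = n(KHC2O4).
Titrant: 2x + 1y = 0.0113;  mass: 90.03x + 128.13y = 0.963
Solving, x = 2.88 × 10^-3 mol, y = 5.49 × 10^-3 mol
mass of H2C2O4 = 2.88 × 10^-3 × 90.03 = 0.259 g
% H2C2O4 = 0.259 / 0.963 × 100 = 26.9 %

26.9 %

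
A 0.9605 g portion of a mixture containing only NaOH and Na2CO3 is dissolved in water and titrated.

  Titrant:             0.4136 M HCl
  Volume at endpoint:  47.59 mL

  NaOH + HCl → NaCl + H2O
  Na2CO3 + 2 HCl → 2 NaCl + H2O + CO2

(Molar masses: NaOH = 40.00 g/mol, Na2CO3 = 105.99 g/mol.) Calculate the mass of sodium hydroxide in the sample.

0.2543 g

n(HCl) = 0.04759 × 0.4136 = 0.01968 mol
Let x = n(NaOH), y = n(Na2CO3).
Titrant: 1x + 2y = 0.01968;  mass: 40.00x + 105.99y = 0.9605
Solving, x = 6.357 × 10^-3 mol, y = 6.663 × 10^-3 mol
mass of NaOH = 6.357 × 10^-3 × 40.00 = 0.2543 g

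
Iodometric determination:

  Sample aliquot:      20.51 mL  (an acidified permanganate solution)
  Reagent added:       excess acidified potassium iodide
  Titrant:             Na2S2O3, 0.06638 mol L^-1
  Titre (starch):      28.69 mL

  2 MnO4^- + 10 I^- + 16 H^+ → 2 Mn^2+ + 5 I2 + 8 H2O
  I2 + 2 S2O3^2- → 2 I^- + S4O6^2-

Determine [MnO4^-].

n(S2O3^2-) = 0.02869 × 0.06638 = 1.904 × 10^-3 mol
n(I2) = n(S2O3^2-)/2 = 9.522 × 10^-4 mol
From the 2:5 ratio, n(MnO4^-) in the aliquot = 2/5 × 9.522 × 10^-4 = 3.809 × 10^-4 mol
[MnO4^-] = 3.809 × 10^-4 / 0.02051 = 0.01857 mol/L

0.01857 mol/L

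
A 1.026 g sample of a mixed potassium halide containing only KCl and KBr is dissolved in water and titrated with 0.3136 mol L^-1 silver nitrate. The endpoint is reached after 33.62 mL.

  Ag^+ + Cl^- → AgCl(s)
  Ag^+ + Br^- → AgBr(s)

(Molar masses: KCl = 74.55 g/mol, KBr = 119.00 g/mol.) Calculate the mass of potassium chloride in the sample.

0.3835 g

n(AgNO3) = 0.03362 × 0.3136 = 0.01054 mol
Let x = n(KCl), y = n(KBr).
Titrant: 1x + 1y = 0.01054;  mass: 74.55x + 119.00y = 1.026
Solving, x = 5.144 × 10^-3 mol, y = 5.399 × 10^-3 mol
mass of KCl = 5.144 × 10^-3 × 74.55 = 0.3835 g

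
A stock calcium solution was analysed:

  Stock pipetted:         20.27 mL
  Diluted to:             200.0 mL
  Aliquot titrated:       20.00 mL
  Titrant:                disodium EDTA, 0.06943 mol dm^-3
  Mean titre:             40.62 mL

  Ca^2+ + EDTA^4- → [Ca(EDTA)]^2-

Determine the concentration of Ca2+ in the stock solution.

n(EDTA) = 0.04062 × 0.06943 = 2.820 × 10^-3 mol
n(Ca2+) in the aliquot = 2.820 × 10^-3 mol (1:1 ratio)
[Ca2+]_dilute = 2.820 × 10^-3 / 0.02000 = 0.1410 mol/L
Dilution factor = 200.0 / 20.27 = 9.867
[Ca2+]_stock = 0.1410 × 9.867 = 1.391 mol/L

1.391 mol/L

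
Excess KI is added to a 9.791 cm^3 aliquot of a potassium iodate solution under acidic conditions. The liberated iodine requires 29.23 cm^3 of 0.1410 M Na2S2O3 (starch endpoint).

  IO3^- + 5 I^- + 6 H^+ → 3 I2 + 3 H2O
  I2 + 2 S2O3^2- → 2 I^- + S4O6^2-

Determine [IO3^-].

0.07016 M

n(S2O3^2-) = 0.02923 × 0.1410 = 4.121 × 10^-3 mol
n(I2) = n(S2O3^2-)/2 = 2.061 × 10^-3 mol
From the 1:3 ratio, n(IO3^-) in the aliquot = 1/3 × 2.061 × 10^-3 = 6.869 × 10^-4 mol
[IO3^-] = 6.869 × 10^-4 / 0.009791 = 0.07016 mol/L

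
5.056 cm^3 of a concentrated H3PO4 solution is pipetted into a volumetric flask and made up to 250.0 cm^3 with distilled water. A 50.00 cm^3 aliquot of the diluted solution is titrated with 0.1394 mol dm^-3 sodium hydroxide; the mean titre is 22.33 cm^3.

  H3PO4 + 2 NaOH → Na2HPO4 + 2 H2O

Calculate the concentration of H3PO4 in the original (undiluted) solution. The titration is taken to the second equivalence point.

n(NaOH) = 0.02233 × 0.1394 = 3.113 × 10^-3 mol
From the 1:2 ratio, n(H3PO4) in the aliquot = 1/2 × 3.113 × 10^-3 = 1.556 × 10^-3 mol
[H3PO4]_dilute = 1.556 × 10^-3 / 0.05000 = 0.03113 mol/L
Dilution factor = 250.0 / 5.056 = 49.45
[H3PO4]_stock = 0.03113 × 49.45 = 1.539 mol/L

1.539 mol/L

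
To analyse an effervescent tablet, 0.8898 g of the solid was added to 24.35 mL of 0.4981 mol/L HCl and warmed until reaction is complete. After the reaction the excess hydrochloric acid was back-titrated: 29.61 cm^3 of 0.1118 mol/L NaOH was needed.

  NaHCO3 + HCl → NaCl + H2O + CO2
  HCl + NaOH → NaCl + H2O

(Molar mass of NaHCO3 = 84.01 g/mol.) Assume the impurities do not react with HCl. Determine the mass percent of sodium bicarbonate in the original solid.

n(HCl) added = 0.02435 × 0.4981 = 0.01213 mol
n(NaOH) used in back-titration = 0.02961 × 0.1118 = 3.310 × 10^-3 mol
n(HCl) left over = 3.310 × 10^-3 mol (1:1 ratio)
n(HCl) consumed by analyte = 0.01213 − 3.310 × 10^-3 = 8.818 × 10^-3 mol
n(NaHCO3) = 8.818 × 10^-3 mol (1:1 ratio)
mass of NaHCO3 = 8.818 × 10^-3 × 84.01 = 0.7408 g
% NaHCO3 = 0.7408 / 0.8898 × 100 = 83.26 %

83.26 %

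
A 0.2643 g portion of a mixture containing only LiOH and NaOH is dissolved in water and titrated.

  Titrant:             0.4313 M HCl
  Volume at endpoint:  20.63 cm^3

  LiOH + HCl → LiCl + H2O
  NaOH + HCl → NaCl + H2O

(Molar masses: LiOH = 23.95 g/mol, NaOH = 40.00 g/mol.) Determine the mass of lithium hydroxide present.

0.1367 g

n(HCl) = 0.02063 × 0.4313 = 8.898 × 10^-3 mol
Let x = n(LiOH), y = n(NaOH).
Titrant: 1x + 1y = 8.898 × 10^-3;  mass: 23.95x + 40.00y = 0.2643
Solving, x = 5.708 × 10^-3 mol, y = 3.190 × 10^-3 mol
mass of LiOH = 5.708 × 10^-3 × 23.95 = 0.1367 g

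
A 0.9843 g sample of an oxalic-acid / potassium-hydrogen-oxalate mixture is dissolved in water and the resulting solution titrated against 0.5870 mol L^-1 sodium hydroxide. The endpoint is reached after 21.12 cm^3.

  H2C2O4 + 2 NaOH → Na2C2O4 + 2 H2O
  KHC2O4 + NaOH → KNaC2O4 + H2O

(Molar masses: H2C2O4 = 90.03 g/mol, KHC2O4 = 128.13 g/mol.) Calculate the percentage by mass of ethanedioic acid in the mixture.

n(NaOH) = 0.02112 × 0.5870 = 0.01240 mol
Let x = n(H2C2O4), y = n(KHC2O4).
Titrant: 2x + 1y = 0.01240;  mass: 90.03x + 128.13y = 0.9843
Solving, x = 3.635 × 10^-3 mol, y = 5.128 × 10^-3 mol
mass of H2C2O4 = 3.635 × 10^-3 × 90.03 = 0.3272 g
% H2C2O4 = 0.3272 / 0.9843 × 100 = 33.24 %

33.24 %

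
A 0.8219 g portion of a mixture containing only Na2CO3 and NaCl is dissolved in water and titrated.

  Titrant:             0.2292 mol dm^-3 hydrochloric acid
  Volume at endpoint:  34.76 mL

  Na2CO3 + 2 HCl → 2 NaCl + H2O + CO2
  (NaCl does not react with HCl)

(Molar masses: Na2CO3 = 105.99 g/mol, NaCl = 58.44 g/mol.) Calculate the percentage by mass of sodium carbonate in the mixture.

51.37 %

n(HCl) = 0.03476 × 0.2292 = 7.967 × 10^-3 mol
Let x = n(Na2CO3), y = n(NaCl).
Titrant: 2x = 7.967 × 10^-3;  mass: 105.99x + 58.44y = 0.8219
Solving, x = 3.983 × 10^-3 mol, y = 6.839 × 10^-3 mol
mass of Na2CO3 = 3.983 × 10^-3 × 105.99 = 0.4222 g
% Na2CO3 = 0.4222 / 0.8219 × 100 = 51.37 %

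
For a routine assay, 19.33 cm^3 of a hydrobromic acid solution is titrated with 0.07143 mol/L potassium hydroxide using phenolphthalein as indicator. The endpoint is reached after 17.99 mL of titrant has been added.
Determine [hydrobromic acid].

0.06648 mol/L

HBr + KOH → KBr + H2O
n(KOH) = 0.01799 L × 0.07143 mol/L = 1.285 × 10^-3 mol
n(HBr) = 1.285 × 10^-3 mol (1:1 mole ratio)
[HBr] = 1.285 × 10^-3 mol / 0.01933 L = 0.06648 mol/L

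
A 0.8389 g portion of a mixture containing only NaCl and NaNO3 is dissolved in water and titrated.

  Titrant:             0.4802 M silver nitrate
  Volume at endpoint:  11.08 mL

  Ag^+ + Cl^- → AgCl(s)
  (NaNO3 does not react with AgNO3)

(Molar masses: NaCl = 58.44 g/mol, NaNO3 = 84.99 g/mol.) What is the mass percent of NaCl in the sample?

37.06 %

n(AgNO3) = 0.01108 × 0.4802 = 5.321 × 10^-3 mol
Let x = n(NaCl), y = n(NaNO3).
Titrant: 1x = 5.321 × 10^-3;  mass: 58.44x + 84.99y = 0.8389
Solving, x = 5.321 × 10^-3 mol, y = 6.212 × 10^-3 mol
mass of NaCl = 5.321 × 10^-3 × 58.44 = 0.3109 g
% NaCl = 0.3109 / 0.8389 × 100 = 37.06 %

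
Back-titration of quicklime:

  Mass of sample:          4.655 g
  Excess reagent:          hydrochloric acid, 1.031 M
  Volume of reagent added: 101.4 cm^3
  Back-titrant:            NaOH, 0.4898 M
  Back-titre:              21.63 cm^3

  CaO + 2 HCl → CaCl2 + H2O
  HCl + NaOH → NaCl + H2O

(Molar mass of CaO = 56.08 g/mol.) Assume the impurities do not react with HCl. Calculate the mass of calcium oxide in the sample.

n(HCl) added = 0.1014 × 1.031 = 0.1045 mol
n(NaOH) used in back-titration = 0.02163 × 0.4898 = 0.01059 mol
n(HCl) left over = 0.01059 mol (1:1 ratio)
n(HCl) consumed by analyte = 0.1045 − 0.01059 = 0.09395 mol
From the 1:2 ratio, n(CaO) = 1/2 × 0.09395 = 0.04697 mol
mass of CaO = 0.04697 × 56.08 = 2.634 g

2.634 g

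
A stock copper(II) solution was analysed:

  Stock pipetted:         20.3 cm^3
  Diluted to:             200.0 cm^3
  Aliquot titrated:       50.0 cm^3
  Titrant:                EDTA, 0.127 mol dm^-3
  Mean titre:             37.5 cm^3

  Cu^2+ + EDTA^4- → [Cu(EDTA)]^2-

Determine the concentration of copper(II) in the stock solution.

n(EDTA) = 0.0375 × 0.127 = 4.76 × 10^-3 mol
n(Cu2+) in the aliquot = 4.76 × 10^-3 mol (1:1 ratio)
[Cu2+]_dilute = 4.76 × 10^-3 / 0.0500 = 0.0953 mol/L
Dilution factor = 200.0 / 20.3 = 9.852
[Cu2+]_stock = 0.0953 × 9.852 = 0.938 mol/L

0.938 mol/L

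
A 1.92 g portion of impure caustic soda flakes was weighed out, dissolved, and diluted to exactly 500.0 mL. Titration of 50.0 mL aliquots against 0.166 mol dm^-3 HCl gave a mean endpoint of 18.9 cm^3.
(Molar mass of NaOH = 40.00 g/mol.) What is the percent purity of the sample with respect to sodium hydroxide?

NaOH + HCl → NaCl + H2O
n(HCl) per titration = 0.0189 × 0.166 = 3.14 × 10^-3 mol
n(NaOH) in each aliquot = 3.14 × 10^-3 mol (1:1 ratio)
n(NaOH) in the whole flask = 3.14 × 10^-3 × 500.0/50.0 = 0.0314 mol
mass of NaOH = 0.0314 × 40.00 = 1.25 g
% NaOH = 1.25 / 1.92 × 100 = 65.4 %

65.4 %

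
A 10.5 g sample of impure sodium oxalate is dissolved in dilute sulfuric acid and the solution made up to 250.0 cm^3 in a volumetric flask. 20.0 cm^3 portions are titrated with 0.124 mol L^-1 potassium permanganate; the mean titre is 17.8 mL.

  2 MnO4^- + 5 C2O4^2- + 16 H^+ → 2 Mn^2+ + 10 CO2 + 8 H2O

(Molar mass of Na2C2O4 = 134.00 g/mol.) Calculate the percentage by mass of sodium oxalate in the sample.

n(KMnO4) per titration = 0.0178 × 0.124 = 2.21 × 10^-3 mol
From the 5:2 ratio, n(Na2C2O4) in each aliquot = 5/2 × 2.21 × 10^-3 = 5.52 × 10^-3 mol
n(Na2C2O4) in the whole flask = 5.52 × 10^-3 × 250.0/20.0 = 0.0690 mol
mass of Na2C2O4 = 0.0690 × 134.00 = 9.24 g
% Na2C2O4 = 9.24 / 10.5 × 100 = 88.0 %

88.0 %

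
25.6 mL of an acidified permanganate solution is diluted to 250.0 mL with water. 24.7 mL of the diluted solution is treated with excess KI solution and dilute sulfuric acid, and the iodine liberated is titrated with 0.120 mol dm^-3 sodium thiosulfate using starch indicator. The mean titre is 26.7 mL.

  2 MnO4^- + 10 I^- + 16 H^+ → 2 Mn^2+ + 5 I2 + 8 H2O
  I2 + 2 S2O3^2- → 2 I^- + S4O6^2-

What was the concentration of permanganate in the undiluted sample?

0.253 mol/L

n(S2O3^2-) = 0.0267 × 0.120 = 3.20 × 10^-3 mol
n(I2) = n(S2O3^2-)/2 = 1.60 × 10^-3 mol
From the 2:5 ratio, n(MnO4^-) in the aliquot = 2/5 × 1.60 × 10^-3 = 6.41 × 10^-4 mol
[MnO4^-]_dilute = 6.41 × 10^-4 / 0.0247 = 0.0259 mol/L
[MnO4^-]_original = 0.0259 × 250.0/25.6 = 0.253 mol/L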